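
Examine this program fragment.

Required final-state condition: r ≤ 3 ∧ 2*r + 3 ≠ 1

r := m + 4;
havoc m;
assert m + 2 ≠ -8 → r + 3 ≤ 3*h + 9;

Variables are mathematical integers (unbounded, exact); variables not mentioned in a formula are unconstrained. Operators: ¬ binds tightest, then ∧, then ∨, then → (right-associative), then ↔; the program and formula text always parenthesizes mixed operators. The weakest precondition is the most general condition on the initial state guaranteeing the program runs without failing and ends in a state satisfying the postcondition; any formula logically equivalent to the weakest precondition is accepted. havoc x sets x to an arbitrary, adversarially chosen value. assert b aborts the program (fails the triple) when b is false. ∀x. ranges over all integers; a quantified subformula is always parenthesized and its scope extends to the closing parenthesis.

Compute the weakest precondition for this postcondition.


Working backward. After the program, the postcondition r ≤ 3 ∧ 2*r + 3 ≠ 1 must hold; in canonical form it is r ≤ 3 ∧ 2*r ≠ -2.
Before assert m + 2 ≠ -8 → r + 3 ≤ 3*h + 9: (m ≠ -10 → r ≤ 3*h + 6) ∧ r ≤ 3 ∧ 2*r ≠ -2
Before havoc m: ∀m_1. ((m_1 ≠ -10 → r ≤ 3*h + 6) ∧ r ≤ 3 ∧ 2*r ≠ -2)
Before r := m + 4: ∀m_1. ((m_1 ≠ -10 → m ≤ 3*h + 2) ∧ m ≤ -1 ∧ 2*m ≠ -10)
Answer: WP = ∀m_1. ((m_1 ≠ -10 → m ≤ 3*h + 2) ∧ m ≤ -1 ∧ 2*m ≠ -10)


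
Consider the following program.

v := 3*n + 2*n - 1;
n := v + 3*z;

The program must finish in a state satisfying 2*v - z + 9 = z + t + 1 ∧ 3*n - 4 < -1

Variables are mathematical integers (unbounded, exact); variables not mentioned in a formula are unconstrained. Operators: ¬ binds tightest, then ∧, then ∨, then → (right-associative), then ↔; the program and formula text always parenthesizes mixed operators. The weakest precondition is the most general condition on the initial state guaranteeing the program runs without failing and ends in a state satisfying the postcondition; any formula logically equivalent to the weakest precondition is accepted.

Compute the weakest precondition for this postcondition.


Working backward. After the program, the postcondition 2*v - z + 9 = z + t + 1 ∧ 3*n - 4 < -1 must hold; in canonical form it is 2*v = t + 2*z - 8 ∧ 3*n < 3.
Before n := v + 3*z: 2*v = t + 2*z - 8 ∧ 3*v + 9*z < 3
Before v := 3*n + 2*n - 1: 10*n = t + 2*z - 6 ∧ 15*n + 9*z < 6
Answer: WP = 10*n = t + 2*z - 6 ∧ 15*n + 9*z < 6


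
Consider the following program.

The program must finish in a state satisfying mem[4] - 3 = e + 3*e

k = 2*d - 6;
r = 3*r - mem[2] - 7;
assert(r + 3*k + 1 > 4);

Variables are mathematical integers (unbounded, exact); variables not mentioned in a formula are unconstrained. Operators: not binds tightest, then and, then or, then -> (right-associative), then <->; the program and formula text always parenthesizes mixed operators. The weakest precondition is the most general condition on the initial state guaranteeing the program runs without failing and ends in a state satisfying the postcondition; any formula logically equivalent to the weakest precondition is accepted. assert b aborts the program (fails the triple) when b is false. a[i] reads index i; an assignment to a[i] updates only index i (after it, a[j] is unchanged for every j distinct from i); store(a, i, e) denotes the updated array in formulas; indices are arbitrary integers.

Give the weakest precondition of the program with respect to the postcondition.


Working backward. After the program, the postcondition mem[4] - 3 = e + 3*e must hold; in canonical form it is mem[4] = 4*e + 3.
Before assert r + 3*k + 1 > 4: 3*k + r > 3 and mem[4] = 4*e + 3
Before r := 3*r - mem[2] - 7: 3*k + 3*r > mem[2] + 10 and mem[4] = 4*e + 3
Before k := 2*d - 6: 6*d + 3*r > mem[2] + 28 and mem[4] = 4*e + 3
Answer: WP = 6*d + 3*r > mem[2] + 28 and mem[4] = 4*e + 3


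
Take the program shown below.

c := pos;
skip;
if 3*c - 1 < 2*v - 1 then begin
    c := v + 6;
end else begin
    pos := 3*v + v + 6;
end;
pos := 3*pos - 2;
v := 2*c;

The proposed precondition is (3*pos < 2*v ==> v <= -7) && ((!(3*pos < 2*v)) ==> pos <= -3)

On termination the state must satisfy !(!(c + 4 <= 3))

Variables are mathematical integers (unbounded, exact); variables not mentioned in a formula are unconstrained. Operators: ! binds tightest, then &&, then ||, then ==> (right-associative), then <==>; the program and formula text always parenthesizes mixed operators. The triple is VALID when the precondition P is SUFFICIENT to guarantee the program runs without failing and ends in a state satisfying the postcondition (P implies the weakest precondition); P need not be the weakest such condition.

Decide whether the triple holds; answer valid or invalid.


Working backward. After the program, the postcondition !(!(c + 4 <= 3)) must hold; in canonical form it is c <= -1.
Before v := 2*c: c <= -1
Before pos := 3*pos - 2: c <= -1
Then branch requires v <= -7; else branch requires c <= -1.
Before the if: (3*c < 2*v ==> v <= -7) && ((!(3*c < 2*v)) ==> c <= -1)
Before skip: (3*c < 2*v ==> v <= -7) && ((!(3*c < 2*v)) ==> c <= -1)
Before c := pos: (3*pos < 2*v ==> v <= -7) && ((!(3*pos < 2*v)) ==> pos <= -1)
The weakest precondition is (3*pos < 2*v ==> v <= -7) && ((!(3*pos < 2*v)) ==> pos <= -1).
Check whether (3*pos < 2*v ==> v <= -7) && ((!(3*pos < 2*v)) ==> pos <= -3) implies it.
Every state satisfying the precondition satisfies the weakest precondition: the implication holds.
Answer: valid


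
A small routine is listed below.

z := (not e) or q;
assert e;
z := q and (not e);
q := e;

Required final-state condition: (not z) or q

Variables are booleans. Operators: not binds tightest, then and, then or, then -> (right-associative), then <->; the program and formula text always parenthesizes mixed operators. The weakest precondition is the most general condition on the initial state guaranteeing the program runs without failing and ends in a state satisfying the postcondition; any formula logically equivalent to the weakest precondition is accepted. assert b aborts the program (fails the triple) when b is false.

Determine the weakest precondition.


Working backward. After the program, (not z) or q must hold.
Before q := e: (not z) or e
Before z := q and (not e): (not (q and (not e))) or e
Before assert e: e and ((not (q and (not e))) or e)
Before z := (not e) or q: e and ((not (q and (not e))) or e)
Answer: WP = e and ((not (q and (not e))) or e)


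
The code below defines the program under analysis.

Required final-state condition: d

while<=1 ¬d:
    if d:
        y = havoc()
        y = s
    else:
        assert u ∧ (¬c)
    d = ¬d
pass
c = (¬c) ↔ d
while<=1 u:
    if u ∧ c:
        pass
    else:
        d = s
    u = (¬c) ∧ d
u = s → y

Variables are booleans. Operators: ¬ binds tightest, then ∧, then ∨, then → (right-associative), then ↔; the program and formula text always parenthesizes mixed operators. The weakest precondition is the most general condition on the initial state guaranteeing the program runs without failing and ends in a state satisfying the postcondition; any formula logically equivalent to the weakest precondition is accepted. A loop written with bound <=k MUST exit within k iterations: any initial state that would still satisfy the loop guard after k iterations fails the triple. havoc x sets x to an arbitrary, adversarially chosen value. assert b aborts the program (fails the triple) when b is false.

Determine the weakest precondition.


Working backward. After the program, d must hold.
Before u := s → y: d
Before the loop (bound <=1), unroll the exhaustion recursion (WP_0 = exit-now case; WP_j = one more guarded iteration, up to j = 1):
  WP_0: (¬u) ∧ d
  WP_1: (u → (((u ∧ c) → ((¬((¬c) ∧ d)) ∧ d)) ∧ ((¬(u ∧ c)) → ((¬((¬c) ∧ s)) ∧ s)))) ∧ ((¬u) → d)
So before the loop: (u → (((u ∧ c) → ((¬((¬c) ∧ d)) ∧ d)) ∧ ((¬(u ∧ c)) → ((¬((¬c) ∧ s)) ∧ s)))) ∧ ((¬u) → d)
Before c := (¬c) ↔ d: (u → (((u ∧ ((¬c) ↔ d)) → ((¬((¬((¬c) ↔ d)) ∧ d)) ∧ d)) ∧ ((¬(u ∧ ((¬c) ↔ d))) → ((¬((¬((¬c) ↔ d)) ∧ s)) ∧ s)))) ∧ ((¬u) → d)
Before skip: (u → (((u ∧ ((¬c) ↔ d)) → ((¬((¬((¬c) ↔ d)) ∧ d)) ∧ d)) ∧ ((¬(u ∧ ((¬c) ↔ d))) → ((¬((¬((¬c) ↔ d)) ∧ s)) ∧ s)))) ∧ ((¬u) → d)
Before the loop (bound <=1), unroll the exhaustion recursion (WP_0 = exit-now case; WP_j = one more guarded iteration, up to j = 1):
  WP_0: d ∧ (u → (((u ∧ ((¬c) ↔ d)) → ((¬((¬((¬c) ↔ d)) ∧ d)) ∧ d)) ∧ ((¬(u ∧ ((¬c) ↔ d))) → ((¬((¬((¬c) ↔ d)) ∧ s)) ∧ s)))) ∧ ((¬u) → d)
  WP_1: ((¬d) → ((d → ((¬d) ∧ (u → (((u ∧ ((¬c) ↔ (¬d))) → ((¬((¬((¬c) ↔ (¬d))) ∧ (¬d))) ∧ (¬d))) ∧ ((¬(u ∧ ((¬c) ↔ (¬d)))) → ((¬((¬((¬c) ↔ (¬d))) ∧ s)) ∧ s)))) ∧ ((¬u) → (¬d)))) ∧ ((¬d) → (u ∧ (¬c) ∧ (¬d) ∧ (u → (((u ∧ ((¬c) ↔ (¬d))) → ((¬((¬((¬c) ↔ (¬d))) ∧ (¬d))) ∧ (¬d))) ∧ ((¬(u ∧ ((¬c) ↔ (¬d)))) → ((¬((¬((¬c) ↔ (¬d))) ∧ s)) ∧ s)))) ∧ ((¬u) → (¬d)))))) ∧ (d → ((u → (((u ∧ ((¬c) ↔ d)) → ((¬((¬((¬c) ↔ d)) ∧ d)) ∧ d)) ∧ ((¬(u ∧ ((¬c) ↔ d))) → ((¬((¬((¬c) ↔ d)) ∧ s)) ∧ s)))) ∧ ((¬u) → d)))
So before the loop: ((¬d) → ((d → ((¬d) ∧ (u → (((u ∧ ((¬c) ↔ (¬d))) → ((¬((¬((¬c) ↔ (¬d))) ∧ (¬d))) ∧ (¬d))) ∧ ((¬(u ∧ ((¬c) ↔ (¬d)))) → ((¬((¬((¬c) ↔ (¬d))) ∧ s)) ∧ s)))) ∧ ((¬u) → (¬d)))) ∧ ((¬d) → (u ∧ (¬c) ∧ (¬d) ∧ (u → (((u ∧ ((¬c) ↔ (¬d))) → ((¬((¬((¬c) ↔ (¬d))) ∧ (¬d))) ∧ (¬d))) ∧ ((¬(u ∧ ((¬c) ↔ (¬d)))) → ((¬((¬((¬c) ↔ (¬d))) ∧ s)) ∧ s)))) ∧ ((¬u) → (¬d)))))) ∧ (d → ((u → (((u ∧ ((¬c) ↔ d)) → ((¬((¬((¬c) ↔ d)) ∧ d)) ∧ d)) ∧ ((¬(u ∧ ((¬c) ↔ d))) → ((¬((¬((¬c) ↔ d)) ∧ s)) ∧ s)))) ∧ ((¬u) → d)))
Answer: WP = ((¬d) → ((d → ((¬d) ∧ (u → (((u ∧ ((¬c) ↔ (¬d))) → ((¬((¬((¬c) ↔ (¬d))) ∧ (¬d))) ∧ (¬d))) ∧ ((¬(u ∧ ((¬c) ↔ (¬d)))) → ((¬((¬((¬c) ↔ (¬d))) ∧ s)) ∧ s)))) ∧ ((¬u) → (¬d)))) ∧ ((¬d) → (u ∧ (¬c) ∧ (¬d) ∧ (u → (((u ∧ ((¬c) ↔ (¬d))) → ((¬((¬((¬c) ↔ (¬d))) ∧ (¬d))) ∧ (¬d))) ∧ ((¬(u ∧ ((¬c) ↔ (¬d)))) → ((¬((¬((¬c) ↔ (¬d))) ∧ s)) ∧ s)))) ∧ ((¬u) → (¬d)))))) ∧ (d → ((u → (((u ∧ ((¬c) ↔ d)) → ((¬((¬((¬c) ↔ d)) ∧ d)) ∧ d)) ∧ ((¬(u ∧ ((¬c) ↔ d))) → ((¬((¬((¬c) ↔ d)) ∧ s)) ∧ s)))) ∧ ((¬u) → d)))


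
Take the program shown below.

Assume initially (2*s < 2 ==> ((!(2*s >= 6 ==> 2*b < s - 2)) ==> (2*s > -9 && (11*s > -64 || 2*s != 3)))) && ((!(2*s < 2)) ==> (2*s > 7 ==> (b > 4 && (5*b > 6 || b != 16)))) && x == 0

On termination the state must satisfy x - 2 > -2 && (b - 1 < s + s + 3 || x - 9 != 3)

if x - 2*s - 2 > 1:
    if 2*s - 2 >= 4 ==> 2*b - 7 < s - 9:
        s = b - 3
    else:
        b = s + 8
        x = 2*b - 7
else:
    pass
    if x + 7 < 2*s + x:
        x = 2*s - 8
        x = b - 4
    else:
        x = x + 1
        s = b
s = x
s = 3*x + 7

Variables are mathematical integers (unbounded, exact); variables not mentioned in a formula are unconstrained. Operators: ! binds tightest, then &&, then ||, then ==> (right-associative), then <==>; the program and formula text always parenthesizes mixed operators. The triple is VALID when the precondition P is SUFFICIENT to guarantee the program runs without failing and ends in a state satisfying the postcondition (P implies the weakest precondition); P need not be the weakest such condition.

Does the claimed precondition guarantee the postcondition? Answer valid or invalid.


Working backward. After the program, the postcondition x - 2 > -2 && (b - 1 < s + s + 3 || x - 9 != 3) must hold; in canonical form it is x > 0 && (b < 2*s + 4 || x != 12).
Before s := 3*x + 7: x > 0 && (b < 6*x + 18 || x != 12)
Before s := x: x > 0 && (b < 6*x + 18 || x != 12)
Then branch requires ((2*s >= 6 ==> 2*b < s - 2) ==> (x > 0 && (b < 6*x + 18 || x != 12))) && ((!(2*s >= 6 ==> 2*b < s - 2)) ==> (2*s > -9 && (11*s > -64 || 2*s != 3))); else branch requires (2*s > 7 ==> (b > 4 && (5*b > 6 || b != 16))) && ((!(2*s > 7)) ==> (x > -1 && (b < 6*x + 24 || x != 11))).
Before the if: (x > 2*s + 3 ==> (((2*s >= 6 ==> 2*b < s - 2) ==> (x > 0 && (b < 6*x + 18 || x != 12))) && ((!(2*s >= 6 ==> 2*b < s - 2)) ==> (2*s > -9 && (11*s > -64 || 2*s != 3))))) && ((!(x > 2*s + 3)) ==> ((2*s > 7 ==> (b > 4 && (5*b > 6 || b != 16))) && ((!(2*s > 7)) ==> (x > -1 && (b < 6*x + 24 || x != 11)))))
The weakest precondition is (x > 2*s + 3 ==> (((2*s >= 6 ==> 2*b < s - 2) ==> (x > 0 && (b < 6*x + 18 || x != 12))) && ((!(2*s >= 6 ==> 2*b < s - 2)) ==> (2*s > -9 && (11*s > -64 || 2*s != 3))))) && ((!(x > 2*s + 3)) ==> ((2*s > 7 ==> (b > 4 && (5*b > 6 || b != 16))) && ((!(2*s > 7)) ==> (x > -1 && (b < 6*x + 24 || x != 11))))).
Check whether (2*s < 2 ==> ((!(2*s >= 6 ==> 2*b < s - 2)) ==> (2*s > -9 && (11*s > -64 || 2*s != 3)))) && ((!(2*s < 2)) ==> (2*s > 7 ==> (b > 4 && (5*b > 6 || b != 16)))) && x == 0 implies it.
Countermodel: at the initial state b = 5, s = -2, x = 0, the precondition holds but the weakest precondition fails.
Answer: invalid


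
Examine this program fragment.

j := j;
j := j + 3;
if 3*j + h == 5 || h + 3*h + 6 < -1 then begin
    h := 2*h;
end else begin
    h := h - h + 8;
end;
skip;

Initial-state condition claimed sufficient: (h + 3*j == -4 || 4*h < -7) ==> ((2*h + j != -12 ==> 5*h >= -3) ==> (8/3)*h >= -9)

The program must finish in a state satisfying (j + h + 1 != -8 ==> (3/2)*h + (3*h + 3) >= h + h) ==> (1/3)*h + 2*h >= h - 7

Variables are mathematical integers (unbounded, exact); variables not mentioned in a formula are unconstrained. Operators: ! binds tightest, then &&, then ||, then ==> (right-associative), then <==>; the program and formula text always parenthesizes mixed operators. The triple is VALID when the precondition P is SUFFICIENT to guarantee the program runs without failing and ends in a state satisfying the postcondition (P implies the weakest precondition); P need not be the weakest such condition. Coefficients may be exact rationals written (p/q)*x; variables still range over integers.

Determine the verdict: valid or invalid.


Working backward. After the program, the postcondition (j + h + 1 != -8 ==> (3/2)*h + (3*h + 3) >= h + h) ==> (1/3)*h + 2*h >= h - 7 must hold; in canonical form it is (h + j != -9 ==> (5/2)*h >= -3) ==> (4/3)*h >= -7.
Before skip: (h + j != -9 ==> (5/2)*h >= -3) ==> (4/3)*h >= -7
Then branch requires (2*h + j != -9 ==> 5*h >= -3) ==> (8/3)*h >= -7; else branch requires true.
Before the if: (h + 3*j == 5 || 4*h < -7) ==> ((2*h + j != -9 ==> 5*h >= -3) ==> (8/3)*h >= -7)
Before j := j + 3: (h + 3*j == -4 || 4*h < -7) ==> ((2*h + j != -12 ==> 5*h >= -3) ==> (8/3)*h >= -7)
Before j := j: (h + 3*j == -4 || 4*h < -7) ==> ((2*h + j != -12 ==> 5*h >= -3) ==> (8/3)*h >= -7)
The weakest precondition is (h + 3*j == -4 || 4*h < -7) ==> ((2*h + j != -12 ==> 5*h >= -3) ==> (8/3)*h >= -7).
Check whether (h + 3*j == -4 || 4*h < -7) ==> ((2*h + j != -12 ==> 5*h >= -3) ==> (8/3)*h >= -9) implies it.
Countermodel: at the initial state h = -3, j = -6, the precondition holds but the weakest precondition fails.
Answer: invalid


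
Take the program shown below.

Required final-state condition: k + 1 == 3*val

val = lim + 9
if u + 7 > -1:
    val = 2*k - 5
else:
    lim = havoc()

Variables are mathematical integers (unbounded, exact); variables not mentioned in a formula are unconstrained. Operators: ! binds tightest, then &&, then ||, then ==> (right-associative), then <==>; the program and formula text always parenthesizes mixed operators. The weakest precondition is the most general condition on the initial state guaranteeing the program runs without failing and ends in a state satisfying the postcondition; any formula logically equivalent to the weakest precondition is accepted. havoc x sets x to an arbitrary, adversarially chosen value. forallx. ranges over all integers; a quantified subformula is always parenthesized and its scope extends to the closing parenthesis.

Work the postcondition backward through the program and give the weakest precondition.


Working backward. After the program, the postcondition k + 1 == 3*val must hold; in canonical form it is k == 3*val - 1.
Then branch requires 5*k == 16; else branch requires k == 3*val - 1.
Before the if: (u > -8 ==> 5*k == 16) && ((!(u > -8)) ==> k == 3*val - 1)
Before val := lim + 9: (u > -8 ==> 5*k == 16) && ((!(u > -8)) ==> k == 3*lim + 26)
Answer: WP = (u > -8 ==> 5*k == 16) && ((!(u > -8)) ==> k == 3*lim + 26)


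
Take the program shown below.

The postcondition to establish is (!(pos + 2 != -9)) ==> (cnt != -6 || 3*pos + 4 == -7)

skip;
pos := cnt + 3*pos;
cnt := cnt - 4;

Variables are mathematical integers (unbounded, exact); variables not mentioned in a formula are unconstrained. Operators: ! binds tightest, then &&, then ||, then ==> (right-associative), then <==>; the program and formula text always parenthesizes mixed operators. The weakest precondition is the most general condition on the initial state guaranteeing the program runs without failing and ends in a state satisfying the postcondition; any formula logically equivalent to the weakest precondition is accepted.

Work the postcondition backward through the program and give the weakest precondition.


Working backward. After the program, the postcondition (!(pos + 2 != -9)) ==> (cnt != -6 || 3*pos + 4 == -7) must hold; in canonical form it is (!(pos != -11)) ==> (cnt != -6 || 3*pos == -11).
Before cnt := cnt - 4: (!(pos != -11)) ==> (cnt != -2 || 3*pos == -11)
Before pos := cnt + 3*pos: (!(cnt + 3*pos != -11)) ==> (cnt != -2 || 3*cnt + 9*pos == -11)
Before skip: (!(cnt + 3*pos != -11)) ==> (cnt != -2 || 3*cnt + 9*pos == -11)
Answer: WP = (!(cnt + 3*pos != -11)) ==> (cnt != -2 || 3*cnt + 9*pos == -11)


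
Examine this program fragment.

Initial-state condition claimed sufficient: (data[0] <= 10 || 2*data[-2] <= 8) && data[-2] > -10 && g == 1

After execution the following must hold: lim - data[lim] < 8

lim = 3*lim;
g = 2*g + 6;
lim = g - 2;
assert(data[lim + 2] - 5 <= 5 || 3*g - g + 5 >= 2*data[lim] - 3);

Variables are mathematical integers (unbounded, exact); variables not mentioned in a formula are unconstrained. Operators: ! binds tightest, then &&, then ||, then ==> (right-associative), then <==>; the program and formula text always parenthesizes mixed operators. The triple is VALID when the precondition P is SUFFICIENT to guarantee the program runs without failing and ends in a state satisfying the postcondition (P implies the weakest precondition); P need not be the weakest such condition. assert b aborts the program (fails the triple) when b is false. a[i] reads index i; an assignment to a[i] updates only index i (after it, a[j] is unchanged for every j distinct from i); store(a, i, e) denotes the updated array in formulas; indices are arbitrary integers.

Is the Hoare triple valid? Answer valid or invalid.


Working backward. After the program, the postcondition lim - data[lim] < 8 must hold; in canonical form it is lim < data[lim] + 8.
Before assert data[lim + 2] - 5 <= 5 || 3*g - g + 5 >= 2*data[lim] - 3: (data[lim + 2] <= 10 || 2*g >= 2*data[lim] - 8) && lim < data[lim] + 8
Before lim := g - 2: (data[g] <= 10 || 2*g >= 2*data[g - 2] - 8) && g < data[g - 2] + 10
Before g := 2*g + 6: (data[2*g + 6] <= 10 || 4*g >= 2*data[2*g + 4] - 20) && 2*g < data[2*g + 4] + 4
Before lim := 3*lim: (data[2*g + 6] <= 10 || 4*g >= 2*data[2*g + 4] - 20) && 2*g < data[2*g + 4] + 4
The weakest precondition is (data[2*g + 6] <= 10 || 4*g >= 2*data[2*g + 4] - 20) && 2*g < data[2*g + 4] + 4.
Check whether (data[0] <= 10 || 2*data[-2] <= 8) && data[-2] > -10 && g == 1 implies it.
Countermodel: at the initial state data = {[-2] = 0, [0] = 11, [6] = 13, [8] = 11, elsewhere 11}, g = 1, the precondition holds but the weakest precondition fails.
Answer: invalid


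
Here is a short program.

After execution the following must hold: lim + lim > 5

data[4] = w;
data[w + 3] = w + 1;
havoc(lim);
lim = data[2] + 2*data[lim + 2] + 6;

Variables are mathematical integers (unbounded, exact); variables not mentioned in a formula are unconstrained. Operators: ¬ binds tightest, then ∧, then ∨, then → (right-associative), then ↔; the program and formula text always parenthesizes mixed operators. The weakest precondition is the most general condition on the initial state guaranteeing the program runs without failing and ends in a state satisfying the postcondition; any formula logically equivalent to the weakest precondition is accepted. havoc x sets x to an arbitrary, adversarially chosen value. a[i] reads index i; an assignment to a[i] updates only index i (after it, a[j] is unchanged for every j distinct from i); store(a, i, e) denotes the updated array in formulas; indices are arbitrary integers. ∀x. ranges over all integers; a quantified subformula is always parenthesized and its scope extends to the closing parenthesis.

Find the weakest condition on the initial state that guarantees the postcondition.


Working backward. After the program, the postcondition lim + lim > 5 must hold; in canonical form it is 2*lim > 5.
Before lim := data[2] + 2*data[lim + 2] + 6: 4*data[lim + 2] + 2*data[2] > -7
Before havoc lim: ∀lim_1. 4*data[lim_1 + 2] + 2*data[2] > -7
Before data[w + 3] := w + 1: ∀lim_1. 4*store(data, w + 3, w + 1)[lim_1 + 2] + 2*store(data, w + 3, w + 1)[2] > -7
Before data[4] := w: ∀lim_1. 4*store(store(data, 4, w), w + 3, w + 1)[lim_1 + 2] + 2*store(store(data, 4, w), w + 3, w + 1)[2] > -7
Answer: WP = ∀lim_1. 4*store(store(data, 4, w), w + 3, w + 1)[lim_1 + 2] + 2*store(store(data, 4, w), w + 3, w + 1)[2] > -7


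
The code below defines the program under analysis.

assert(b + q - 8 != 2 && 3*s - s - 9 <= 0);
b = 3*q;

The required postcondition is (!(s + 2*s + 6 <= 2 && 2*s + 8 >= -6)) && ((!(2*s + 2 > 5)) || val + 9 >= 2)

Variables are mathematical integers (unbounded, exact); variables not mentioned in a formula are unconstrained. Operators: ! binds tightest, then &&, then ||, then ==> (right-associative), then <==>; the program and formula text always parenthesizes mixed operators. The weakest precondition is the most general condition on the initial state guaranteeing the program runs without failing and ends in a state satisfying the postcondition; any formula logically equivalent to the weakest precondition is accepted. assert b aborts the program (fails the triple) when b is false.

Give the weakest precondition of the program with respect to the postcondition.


Working backward. After the program, the postcondition (!(s + 2*s + 6 <= 2 && 2*s + 8 >= -6)) && ((!(2*s + 2 > 5)) || val + 9 >= 2) must hold; in canonical form it is (!(3*s <= -4 && 2*s >= -14)) && ((!(2*s > 3)) || val >= -7).
Before b := 3*q: (!(3*s <= -4 && 2*s >= -14)) && ((!(2*s > 3)) || val >= -7)
Before assert b + q - 8 != 2 && 3*s - s - 9 <= 0: b + q != 10 && 2*s <= 9 && (!(3*s <= -4 && 2*s >= -14)) && ((!(2*s > 3)) || val >= -7)
Answer: WP = b + q != 10 && 2*s <= 9 && (!(3*s <= -4 && 2*s >= -14)) && ((!(2*s > 3)) || val >= -7)


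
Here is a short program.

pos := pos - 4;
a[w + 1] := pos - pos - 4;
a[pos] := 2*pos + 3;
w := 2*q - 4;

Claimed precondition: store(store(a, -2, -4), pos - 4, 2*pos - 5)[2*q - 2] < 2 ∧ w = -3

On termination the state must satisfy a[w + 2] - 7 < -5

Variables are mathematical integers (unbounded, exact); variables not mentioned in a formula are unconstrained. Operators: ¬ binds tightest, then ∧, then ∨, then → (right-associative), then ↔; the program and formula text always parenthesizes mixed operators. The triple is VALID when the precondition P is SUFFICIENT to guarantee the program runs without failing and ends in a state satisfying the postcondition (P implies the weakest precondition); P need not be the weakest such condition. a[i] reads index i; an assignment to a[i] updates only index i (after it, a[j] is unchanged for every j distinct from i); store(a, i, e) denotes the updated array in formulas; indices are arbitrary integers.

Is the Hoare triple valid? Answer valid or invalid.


Working backward. After the program, the postcondition a[w + 2] - 7 < -5 must hold; in canonical form it is a[w + 2] < 2.
Before w := 2*q - 4: a[2*q - 2] < 2
Before a[pos] := 2*pos + 3: store(a, pos, 2*pos + 3)[2*q - 2] < 2
Before a[w + 1] := pos - pos - 4: store(store(a, w + 1, -4), pos, 2*pos + 3)[2*q - 2] < 2
Before pos := pos - 4: store(store(a, w + 1, -4), pos - 4, 2*pos - 5)[2*q - 2] < 2
The weakest precondition is store(store(a, w + 1, -4), pos - 4, 2*pos - 5)[2*q - 2] < 2.
Check whether store(store(a, -2, -4), pos - 4, 2*pos - 5)[2*q - 2] < 2 ∧ w = -3 implies it.
Every state satisfying the precondition satisfies the weakest precondition: the implication holds.
Answer: valid


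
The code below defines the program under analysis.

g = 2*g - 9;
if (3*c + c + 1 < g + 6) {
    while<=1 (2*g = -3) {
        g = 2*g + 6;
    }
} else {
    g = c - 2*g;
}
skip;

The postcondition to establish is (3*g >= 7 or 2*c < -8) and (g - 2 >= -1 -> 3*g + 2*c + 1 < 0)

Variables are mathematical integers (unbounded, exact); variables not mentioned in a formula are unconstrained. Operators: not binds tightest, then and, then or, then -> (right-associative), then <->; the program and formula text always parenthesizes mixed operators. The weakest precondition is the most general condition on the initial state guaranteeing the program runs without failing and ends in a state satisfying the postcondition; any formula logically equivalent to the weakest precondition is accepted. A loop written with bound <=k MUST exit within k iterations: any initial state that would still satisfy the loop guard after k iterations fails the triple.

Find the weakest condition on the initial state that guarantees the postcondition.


Working backward. After the program, the postcondition (3*g >= 7 or 2*c < -8) and (g - 2 >= -1 -> 3*g + 2*c + 1 < 0) must hold; in canonical form it is (3*g >= 7 or 2*c < -8) and (g >= 1 -> 2*c + 3*g < -1).
Before skip: (3*g >= 7 or 2*c < -8) and (g >= 1 -> 2*c + 3*g < -1)
Then branch requires (2*g = -3 -> ((not (4*g = -15)) and (6*g >= -11 or 2*c < -8) and (2*g >= -5 -> 2*c + 6*g < -19))) and ((not (2*g = -3)) -> ((3*g >= 7 or 2*c < -8) and (g >= 1 -> 2*c + 3*g < -1))); else branch requires (3*c >= 6*g + 7 or 2*c < -8) and (c >= 2*g + 1 -> 5*c < 6*g - 1).
Before the if: (4*c < g + 5 -> ((2*g = -3 -> ((not (4*g = -15)) and (6*g >= -11 or 2*c < -8) and (2*g >= -5 -> 2*c + 6*g < -19))) and ((not (2*g = -3)) -> ((3*g >= 7 or 2*c < -8) and (g >= 1 -> 2*c + 3*g < -1))))) and ((not (4*c < g + 5)) -> ((3*c >= 6*g + 7 or 2*c < -8) and (c >= 2*g + 1 -> 5*c < 6*g - 1)))
Before g := 2*g - 9: (4*c < 2*g - 4 -> ((4*g = 15 -> ((not (8*g = 21)) and (12*g >= 43 or 2*c < -8) and (4*g >= 13 -> 2*c + 12*g < 35))) and ((not (4*g = 15)) -> ((6*g >= 34 or 2*c < -8) and (2*g >= 10 -> 2*c + 6*g < 26))))) and ((not (4*c < 2*g - 4)) -> ((3*c >= 12*g - 47 or 2*c < -8) and (c >= 4*g - 17 -> 5*c < 12*g - 55)))
Answer: WP = (4*c < 2*g - 4 -> ((4*g = 15 -> ((not (8*g = 21)) and (12*g >= 43 or 2*c < -8) and (4*g >= 13 -> 2*c + 12*g < 35))) and ((not (4*g = 15)) -> ((6*g >= 34 or 2*c < -8) and (2*g >= 10 -> 2*c + 6*g < 26))))) and ((not (4*c < 2*g - 4)) -> ((3*c >= 12*g - 47 or 2*c < -8) and (c >= 4*g - 17 -> 5*c < 12*g - 55)))


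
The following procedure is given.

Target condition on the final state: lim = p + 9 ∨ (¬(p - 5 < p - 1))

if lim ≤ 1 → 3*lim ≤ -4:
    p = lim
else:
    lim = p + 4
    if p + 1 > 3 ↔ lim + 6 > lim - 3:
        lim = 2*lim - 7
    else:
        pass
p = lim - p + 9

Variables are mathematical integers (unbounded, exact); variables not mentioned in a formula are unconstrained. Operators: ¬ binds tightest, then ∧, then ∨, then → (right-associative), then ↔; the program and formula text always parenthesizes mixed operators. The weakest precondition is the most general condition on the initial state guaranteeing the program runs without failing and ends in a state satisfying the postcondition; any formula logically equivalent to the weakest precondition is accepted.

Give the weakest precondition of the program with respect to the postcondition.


Working backward. After the program, the postcondition lim = p + 9 ∨ (¬(p - 5 < p - 1)) must hold; in canonical form it is lim = p + 9.
Before p := lim - p + 9: p = 18
Then branch requires lim = 18; else branch requires (p > 2 → p = 18) ∧ ((¬(p > 2)) → p = 18).
Before the if: ((lim ≤ 1 → 3*lim ≤ -4) → lim = 18) ∧ ((¬(lim ≤ 1 → 3*lim ≤ -4)) → ((p > 2 → p = 18) ∧ ((¬(p > 2)) → p = 18)))
Answer: WP = ((lim ≤ 1 → 3*lim ≤ -4) → lim = 18) ∧ ((¬(lim ≤ 1 → 3*lim ≤ -4)) → ((p > 2 → p = 18) ∧ ((¬(p > 2)) → p = 18)))


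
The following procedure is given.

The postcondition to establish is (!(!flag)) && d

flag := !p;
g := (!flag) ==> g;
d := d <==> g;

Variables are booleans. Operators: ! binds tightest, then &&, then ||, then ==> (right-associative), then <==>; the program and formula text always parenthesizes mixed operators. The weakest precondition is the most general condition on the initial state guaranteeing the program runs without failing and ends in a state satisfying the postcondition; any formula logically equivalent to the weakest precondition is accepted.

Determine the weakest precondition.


Working backward. After the program, the postcondition (!(!flag)) && d must hold; in canonical form it is flag && d.
Before d := d <==> g: flag && (d <==> g)
Before g := (!flag) ==> g: flag && (d <==> ((!flag) ==> g))
Before flag := !p: (!p) && (d <==> (p ==> g))
Answer: WP = (!p) && (d <==> (p ==> g))


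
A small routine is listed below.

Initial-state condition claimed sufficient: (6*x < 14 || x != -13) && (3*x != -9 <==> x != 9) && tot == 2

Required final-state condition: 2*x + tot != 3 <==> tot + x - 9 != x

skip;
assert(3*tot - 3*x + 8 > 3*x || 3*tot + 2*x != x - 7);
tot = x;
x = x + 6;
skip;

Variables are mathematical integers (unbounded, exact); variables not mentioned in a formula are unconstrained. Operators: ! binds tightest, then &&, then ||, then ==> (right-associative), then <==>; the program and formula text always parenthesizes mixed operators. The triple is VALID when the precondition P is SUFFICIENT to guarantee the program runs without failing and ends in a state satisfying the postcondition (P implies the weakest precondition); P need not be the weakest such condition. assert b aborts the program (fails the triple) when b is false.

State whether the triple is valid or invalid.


Working backward. After the program, the postcondition 2*x + tot != 3 <==> tot + x - 9 != x must hold; in canonical form it is tot + 2*x != 3 <==> tot != 9.
Before skip: tot + 2*x != 3 <==> tot != 9
Before x := x + 6: tot + 2*x != -9 <==> tot != 9
Before tot := x: 3*x != -9 <==> x != 9
Before assert 3*tot - 3*x + 8 > 3*x || 3*tot + 2*x != x - 7: (3*tot > 6*x - 8 || 3*tot + x != -7) && (3*x != -9 <==> x != 9)
Before skip: (3*tot > 6*x - 8 || 3*tot + x != -7) && (3*x != -9 <==> x != 9)
The weakest precondition is (3*tot > 6*x - 8 || 3*tot + x != -7) && (3*x != -9 <==> x != 9).
Check whether (6*x < 14 || x != -13) && (3*x != -9 <==> x != 9) && tot == 2 implies it.
Every state satisfying the precondition satisfies the weakest precondition: the implication holds.
Answer: valid


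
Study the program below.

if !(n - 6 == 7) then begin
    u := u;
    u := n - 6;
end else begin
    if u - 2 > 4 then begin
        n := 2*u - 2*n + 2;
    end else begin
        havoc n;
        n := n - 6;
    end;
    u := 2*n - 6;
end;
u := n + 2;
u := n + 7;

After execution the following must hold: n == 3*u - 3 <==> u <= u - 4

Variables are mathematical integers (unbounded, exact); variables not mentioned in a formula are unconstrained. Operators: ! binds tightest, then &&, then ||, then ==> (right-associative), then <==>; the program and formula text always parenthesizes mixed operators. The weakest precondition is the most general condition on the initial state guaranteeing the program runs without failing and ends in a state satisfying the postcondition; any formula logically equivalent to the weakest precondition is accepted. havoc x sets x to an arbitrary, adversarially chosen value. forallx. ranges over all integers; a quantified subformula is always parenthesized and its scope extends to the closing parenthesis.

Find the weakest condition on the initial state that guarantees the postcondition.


Working backward. After the program, the postcondition n == 3*u - 3 <==> u <= u - 4 must hold; in canonical form it is !(n == 3*u - 3).
Before u := n + 7: !(2*n == -18)
Before u := n + 2: !(2*n == -18)
Then branch requires !(2*n == -18); else branch requires (u > 6 ==> (!(4*u == 4*n - 22))) && ((!(u > 6)) ==> (forall n_1. (!(2*n_1 == -6)))).
Before the if: ((!(n == 13)) ==> (!(2*n == -18))) && (n == 13 ==> ((u > 6 ==> (!(4*u == 4*n - 22))) && ((!(u > 6)) ==> (forall n_1. (!(2*n_1 == -6))))))
Answer: WP = ((!(n == 13)) ==> (!(2*n == -18))) && (n == 13 ==> ((u > 6 ==> (!(4*u == 4*n - 22))) && ((!(u > 6)) ==> (forall n_1. (!(2*n_1 == -6))))))


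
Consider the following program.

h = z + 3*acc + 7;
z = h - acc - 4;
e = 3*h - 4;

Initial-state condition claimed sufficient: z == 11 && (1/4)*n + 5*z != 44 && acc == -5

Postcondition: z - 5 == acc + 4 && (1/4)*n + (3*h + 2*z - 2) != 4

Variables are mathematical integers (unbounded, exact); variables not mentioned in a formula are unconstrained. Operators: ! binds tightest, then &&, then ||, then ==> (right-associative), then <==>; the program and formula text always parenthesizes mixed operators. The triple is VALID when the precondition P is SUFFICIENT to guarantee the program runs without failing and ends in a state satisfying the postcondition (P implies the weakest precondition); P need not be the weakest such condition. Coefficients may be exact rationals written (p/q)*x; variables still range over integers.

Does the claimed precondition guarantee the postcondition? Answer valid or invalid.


Working backward. After the program, the postcondition z - 5 == acc + 4 && (1/4)*n + (3*h + 2*z - 2) != 4 must hold; in canonical form it is z == acc + 9 && 3*h + (1/4)*n + 2*z != 6.
Before e := 3*h - 4: z == acc + 9 && 3*h + (1/4)*n + 2*z != 6
Before z := h - acc - 4: h == 2*acc + 13 && 5*h + (1/4)*n != 2*acc + 14
Before h := z + 3*acc + 7: acc + z == 6 && 13*acc + (1/4)*n + 5*z != -21
The weakest precondition is acc + z == 6 && 13*acc + (1/4)*n + 5*z != -21.
Check whether z == 11 && (1/4)*n + 5*z != 44 && acc == -5 implies it.
Every state satisfying the precondition satisfies the weakest precondition: the implication holds.
Answer: valid


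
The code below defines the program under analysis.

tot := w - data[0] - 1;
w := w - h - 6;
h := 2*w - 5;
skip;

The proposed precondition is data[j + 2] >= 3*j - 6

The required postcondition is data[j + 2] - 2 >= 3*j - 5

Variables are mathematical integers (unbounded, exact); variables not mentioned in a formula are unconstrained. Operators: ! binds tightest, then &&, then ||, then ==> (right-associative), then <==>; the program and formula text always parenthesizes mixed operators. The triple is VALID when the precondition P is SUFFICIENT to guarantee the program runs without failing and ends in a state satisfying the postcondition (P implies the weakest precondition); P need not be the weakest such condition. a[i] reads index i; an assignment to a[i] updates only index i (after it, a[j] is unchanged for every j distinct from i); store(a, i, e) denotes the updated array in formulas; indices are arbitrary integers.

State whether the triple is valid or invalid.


Working backward. After the program, the postcondition data[j + 2] - 2 >= 3*j - 5 must hold; in canonical form it is data[j + 2] >= 3*j - 3.
Before skip: data[j + 2] >= 3*j - 3
Before h := 2*w - 5: data[j + 2] >= 3*j - 3
Before w := w - h - 6: data[j + 2] >= 3*j - 3
Before tot := w - data[0] - 1: data[j + 2] >= 3*j - 3
The weakest precondition is data[j + 2] >= 3*j - 3.
Check whether data[j + 2] >= 3*j - 6 implies it.
Countermodel: at the initial state data = {[2] = -4, elsewhere -4}, j = 0, the precondition holds but the weakest precondition fails.
Answer: invalid


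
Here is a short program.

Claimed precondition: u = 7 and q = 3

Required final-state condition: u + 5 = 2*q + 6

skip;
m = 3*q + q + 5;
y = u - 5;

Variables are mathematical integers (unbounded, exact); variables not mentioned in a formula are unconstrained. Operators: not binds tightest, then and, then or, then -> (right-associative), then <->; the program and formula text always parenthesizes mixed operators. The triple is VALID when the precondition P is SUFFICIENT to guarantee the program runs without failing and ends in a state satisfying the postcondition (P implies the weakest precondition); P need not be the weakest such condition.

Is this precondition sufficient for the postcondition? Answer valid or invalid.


Working backward. After the program, the postcondition u + 5 = 2*q + 6 must hold; in canonical form it is u = 2*q + 1.
Before y := u - 5: u = 2*q + 1
Before m := 3*q + q + 5: u = 2*q + 1
Before skip: u = 2*q + 1
The weakest precondition is u = 2*q + 1.
Check whether u = 7 and q = 3 implies it.
Every state satisfying the precondition satisfies the weakest precondition: the implication holds.
Answer: valid


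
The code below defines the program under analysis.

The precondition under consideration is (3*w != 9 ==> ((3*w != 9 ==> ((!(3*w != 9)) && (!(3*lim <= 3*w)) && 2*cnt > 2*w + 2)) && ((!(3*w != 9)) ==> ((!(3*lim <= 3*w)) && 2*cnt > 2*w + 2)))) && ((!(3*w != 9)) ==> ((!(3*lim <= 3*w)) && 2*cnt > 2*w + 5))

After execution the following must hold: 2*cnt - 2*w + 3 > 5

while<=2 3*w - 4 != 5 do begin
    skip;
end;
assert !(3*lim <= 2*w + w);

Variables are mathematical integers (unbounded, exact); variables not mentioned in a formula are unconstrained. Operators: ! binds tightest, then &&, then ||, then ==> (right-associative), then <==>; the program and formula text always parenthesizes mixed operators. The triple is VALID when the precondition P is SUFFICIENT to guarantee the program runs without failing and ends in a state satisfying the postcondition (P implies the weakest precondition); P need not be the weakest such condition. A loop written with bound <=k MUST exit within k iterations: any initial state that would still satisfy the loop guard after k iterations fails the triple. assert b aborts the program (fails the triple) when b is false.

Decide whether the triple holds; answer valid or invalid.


Working backward. After the program, the postcondition 2*cnt - 2*w + 3 > 5 must hold; in canonical form it is 2*cnt > 2*w + 2.
Before assert !(3*lim <= 2*w + w): (!(3*lim <= 3*w)) && 2*cnt > 2*w + 2
Before the loop (bound <=2), unroll the exhaustion recursion (WP_0 = exit-now case; WP_j = one more guarded iteration, up to j = 2):
  WP_0: (!(3*w != 9)) && (!(3*lim <= 3*w)) && 2*cnt > 2*w + 2
  WP_1: (3*w != 9 ==> ((!(3*w != 9)) && (!(3*lim <= 3*w)) && 2*cnt > 2*w + 2)) && ((!(3*w != 9)) ==> ((!(3*lim <= 3*w)) && 2*cnt > 2*w + 2))
  WP_2: (3*w != 9 ==> ((3*w != 9 ==> ((!(3*w != 9)) && (!(3*lim <= 3*w)) && 2*cnt > 2*w + 2)) && ((!(3*w != 9)) ==> ((!(3*lim <= 3*w)) && 2*cnt > 2*w + 2)))) && ((!(3*w != 9)) ==> ((!(3*lim <= 3*w)) && 2*cnt > 2*w + 2))
So before the loop: (3*w != 9 ==> ((3*w != 9 ==> ((!(3*w != 9)) && (!(3*lim <= 3*w)) && 2*cnt > 2*w + 2)) && ((!(3*w != 9)) ==> ((!(3*lim <= 3*w)) && 2*cnt > 2*w + 2)))) && ((!(3*w != 9)) ==> ((!(3*lim <= 3*w)) && 2*cnt > 2*w + 2))
The weakest precondition is (3*w != 9 ==> ((3*w != 9 ==> ((!(3*w != 9)) && (!(3*lim <= 3*w)) && 2*cnt > 2*w + 2)) && ((!(3*w != 9)) ==> ((!(3*lim <= 3*w)) && 2*cnt > 2*w + 2)))) && ((!(3*w != 9)) ==> ((!(3*lim <= 3*w)) && 2*cnt > 2*w + 2)).
Check whether (3*w != 9 ==> ((3*w != 9 ==> ((!(3*w != 9)) && (!(3*lim <= 3*w)) && 2*cnt > 2*w + 2)) && ((!(3*w != 9)) ==> ((!(3*lim <= 3*w)) && 2*cnt > 2*w + 2)))) && ((!(3*w != 9)) ==> ((!(3*lim <= 3*w)) && 2*cnt > 2*w + 5)) implies it.
Every state satisfying the precondition satisfies the weakest precondition: the implication holds.
Answer: valid
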